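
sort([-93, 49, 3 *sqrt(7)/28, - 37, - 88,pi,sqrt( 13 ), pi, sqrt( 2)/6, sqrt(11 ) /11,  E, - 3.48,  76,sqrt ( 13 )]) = [ - 93, - 88,-37, - 3.48 , sqrt( 2 ) /6,  3*sqrt (7)/28, sqrt( 11) /11, E, pi,pi, sqrt( 13), sqrt(13 ), 49, 76 ]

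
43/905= 43/905 =0.05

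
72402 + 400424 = 472826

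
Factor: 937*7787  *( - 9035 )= -5^1*13^2*139^1*599^1*937^1 = - 65923145665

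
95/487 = 95/487=0.20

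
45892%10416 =4228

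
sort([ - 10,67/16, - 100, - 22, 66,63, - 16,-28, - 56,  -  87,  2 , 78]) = [ - 100, - 87, - 56, - 28,-22, - 16,-10,  2, 67/16, 63,66, 78]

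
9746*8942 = 87148732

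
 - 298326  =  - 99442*3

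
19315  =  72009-52694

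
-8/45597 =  - 1 + 45589/45597 = -0.00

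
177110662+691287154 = 868397816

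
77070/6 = 12845=12845.00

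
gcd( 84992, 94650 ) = 2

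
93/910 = 93/910=0.10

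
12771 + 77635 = 90406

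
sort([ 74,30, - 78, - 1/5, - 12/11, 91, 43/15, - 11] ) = [-78, - 11, - 12/11,-1/5, 43/15, 30,  74, 91]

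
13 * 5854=76102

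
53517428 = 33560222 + 19957206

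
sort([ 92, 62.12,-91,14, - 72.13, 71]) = [ - 91, - 72.13, 14, 62.12, 71,92 ] 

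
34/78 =17/39 = 0.44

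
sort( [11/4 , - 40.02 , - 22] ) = [ - 40.02, - 22,11/4 ] 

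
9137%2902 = 431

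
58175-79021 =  -20846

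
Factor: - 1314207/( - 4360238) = 2^(-1) * 3^2*146023^1*2180119^( - 1)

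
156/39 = 4 = 4.00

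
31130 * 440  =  13697200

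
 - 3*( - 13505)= 40515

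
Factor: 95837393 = 73^1*1312841^1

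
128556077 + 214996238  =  343552315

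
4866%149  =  98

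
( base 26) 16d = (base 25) 18K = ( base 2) 1101001101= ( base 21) 1j5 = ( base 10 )845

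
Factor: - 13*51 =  - 3^1 * 13^1*17^1 = - 663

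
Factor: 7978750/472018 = 3989375/236009 = 5^4*13^1 * 53^( - 1 )*61^(-1)*73^ (-1 )*491^1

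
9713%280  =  193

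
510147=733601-223454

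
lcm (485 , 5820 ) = 5820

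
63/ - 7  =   - 9 +0/1=- 9.00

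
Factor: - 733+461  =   - 272  =  -  2^4*17^1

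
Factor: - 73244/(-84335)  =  2^2*5^(-1 ) * 101^( - 1 )*167^( - 1 )*18311^1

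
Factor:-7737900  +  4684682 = -3053218 = -  2^1 * 7^1 * 218087^1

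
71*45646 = 3240866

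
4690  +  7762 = 12452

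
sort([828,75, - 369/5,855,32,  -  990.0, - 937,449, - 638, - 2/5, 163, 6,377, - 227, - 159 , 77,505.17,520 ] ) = [-990.0,  -  937, - 638, - 227, -159 , - 369/5, - 2/5,6,32,75, 77,163,377, 449 , 505.17,520,828,855]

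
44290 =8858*5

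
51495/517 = 99 +312/517= 99.60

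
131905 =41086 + 90819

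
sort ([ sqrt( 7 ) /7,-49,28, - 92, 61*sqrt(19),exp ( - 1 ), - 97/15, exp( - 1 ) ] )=[ - 92,-49, - 97/15,  exp( - 1),exp( - 1), sqrt( 7 )/7,28,  61 * sqrt ( 19)] 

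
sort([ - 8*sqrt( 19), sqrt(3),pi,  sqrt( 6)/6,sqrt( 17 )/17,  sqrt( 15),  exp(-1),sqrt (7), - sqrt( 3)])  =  [-8*sqrt( 19), - sqrt( 3),  sqrt( 17) /17,exp(  -  1), sqrt(6)/6, sqrt (3 ), sqrt( 7),pi,sqrt( 15 )] 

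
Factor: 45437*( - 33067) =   -  1502465279 = - 7^1*43^1* 769^1*6491^1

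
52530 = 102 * 515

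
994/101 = 9 + 85/101 = 9.84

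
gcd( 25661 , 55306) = 1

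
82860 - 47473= 35387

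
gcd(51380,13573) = 7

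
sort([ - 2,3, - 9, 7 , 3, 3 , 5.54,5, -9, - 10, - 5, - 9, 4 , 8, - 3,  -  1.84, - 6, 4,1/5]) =[ - 10,  -  9, - 9, - 9, - 6 ,  -  5, - 3,  -  2, - 1.84,1/5, 3, 3,3 , 4,4, 5, 5.54  ,  7 , 8 ] 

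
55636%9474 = 8266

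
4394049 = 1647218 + 2746831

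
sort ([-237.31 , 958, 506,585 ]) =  [ - 237.31,506, 585,958]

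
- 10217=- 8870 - 1347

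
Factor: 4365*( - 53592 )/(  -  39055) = 46785816/7811 = 2^3 * 3^3*7^1*11^1*29^1 * 73^ ( - 1 )*97^1*107^( - 1)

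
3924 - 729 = 3195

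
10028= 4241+5787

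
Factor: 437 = 19^1*23^1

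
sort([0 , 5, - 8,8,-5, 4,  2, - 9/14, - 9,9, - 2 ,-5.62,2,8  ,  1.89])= [-9, - 8, - 5.62 ,-5, -2, - 9/14 , 0, 1.89,2,2, 4,5, 8,8,  9 ]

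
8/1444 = 2/361 = 0.01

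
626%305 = 16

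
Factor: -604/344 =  - 151/86 = - 2^ (-1)*43^( - 1)*151^1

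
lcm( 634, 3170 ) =3170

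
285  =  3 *95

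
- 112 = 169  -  281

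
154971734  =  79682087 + 75289647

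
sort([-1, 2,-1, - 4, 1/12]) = [-4, - 1,-1, 1/12, 2] 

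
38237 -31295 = 6942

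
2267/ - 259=-9 + 64/259 = - 8.75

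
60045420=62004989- 1959569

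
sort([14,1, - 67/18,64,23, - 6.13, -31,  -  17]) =[-31, - 17,-6.13, - 67/18,1, 14, 23,64 ] 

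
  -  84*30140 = -2531760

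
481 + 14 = 495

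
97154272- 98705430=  - 1551158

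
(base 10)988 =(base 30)12s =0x3DC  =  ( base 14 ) 508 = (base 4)33130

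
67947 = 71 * 957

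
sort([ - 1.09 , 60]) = [ - 1.09,60] 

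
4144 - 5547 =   -  1403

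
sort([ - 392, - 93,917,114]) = [ -392,  -  93, 114,917 ]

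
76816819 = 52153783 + 24663036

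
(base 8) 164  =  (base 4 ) 1310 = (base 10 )116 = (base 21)5b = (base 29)40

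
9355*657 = 6146235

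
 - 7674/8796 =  - 1 + 187/1466 = -0.87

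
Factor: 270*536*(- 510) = - 2^5 * 3^4*5^2*17^1*67^1 = - 73807200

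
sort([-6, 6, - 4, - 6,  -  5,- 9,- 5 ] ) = [ - 9,-6,  -  6, - 5, - 5 , - 4,  6]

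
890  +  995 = 1885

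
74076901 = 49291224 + 24785677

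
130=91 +39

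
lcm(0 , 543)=0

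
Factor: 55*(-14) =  - 2^1 * 5^1*7^1*11^1 = -  770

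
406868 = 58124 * 7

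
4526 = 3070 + 1456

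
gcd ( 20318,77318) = 2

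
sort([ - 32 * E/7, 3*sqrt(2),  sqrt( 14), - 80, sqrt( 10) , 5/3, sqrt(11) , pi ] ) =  [ - 80,  -  32 * E/7, 5/3, pi, sqrt( 10),sqrt (11), sqrt(14 ), 3*sqrt( 2) ]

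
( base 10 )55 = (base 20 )2F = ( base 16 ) 37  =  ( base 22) 2B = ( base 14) 3D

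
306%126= 54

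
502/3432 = 251/1716 = 0.15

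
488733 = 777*629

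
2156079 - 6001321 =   -  3845242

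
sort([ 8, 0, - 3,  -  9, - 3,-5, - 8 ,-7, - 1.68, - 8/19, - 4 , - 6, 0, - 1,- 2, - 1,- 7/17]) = [ -9, - 8, - 7, - 6 ,-5, - 4, - 3, - 3, - 2, - 1.68, - 1, - 1 , - 8/19, - 7/17,0,0, 8]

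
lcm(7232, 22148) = 354368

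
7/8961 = 7/8961 = 0.00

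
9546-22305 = -12759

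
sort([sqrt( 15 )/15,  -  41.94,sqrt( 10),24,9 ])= [-41.94, sqrt( 15) /15, sqrt( 10), 9, 24]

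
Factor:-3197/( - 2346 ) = 139/102 = 2^ ( - 1)*3^( - 1)*17^(-1)*  139^1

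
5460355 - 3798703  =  1661652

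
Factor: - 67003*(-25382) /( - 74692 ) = -850335073/37346 = - 2^( - 1 )*7^3*37^1*71^( - 1 )*263^( - 1)*67003^1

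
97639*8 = 781112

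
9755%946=295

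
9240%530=230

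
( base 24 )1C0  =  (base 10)864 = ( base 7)2343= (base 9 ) 1160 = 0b1101100000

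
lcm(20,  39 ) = 780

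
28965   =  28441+524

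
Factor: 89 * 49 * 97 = 7^2* 89^1 * 97^1 =423017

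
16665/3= 5555 = 5555.00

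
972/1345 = 972/1345 = 0.72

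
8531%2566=833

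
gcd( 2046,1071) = 3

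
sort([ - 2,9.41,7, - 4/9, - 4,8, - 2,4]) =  [ - 4, - 2, - 2, - 4/9,4,7, 8,9.41 ]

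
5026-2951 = 2075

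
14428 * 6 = 86568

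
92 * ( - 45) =- 4140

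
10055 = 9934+121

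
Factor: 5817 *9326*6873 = 372855727566= 2^1*3^2*7^1*29^1*79^1*277^1 * 4663^1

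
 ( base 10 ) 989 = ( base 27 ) 19h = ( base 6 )4325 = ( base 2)1111011101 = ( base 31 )10S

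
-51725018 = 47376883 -99101901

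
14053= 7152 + 6901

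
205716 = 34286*6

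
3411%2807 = 604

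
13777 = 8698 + 5079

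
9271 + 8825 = 18096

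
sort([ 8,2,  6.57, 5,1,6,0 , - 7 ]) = [-7 , 0,1  ,  2,5,6, 6.57,8 ] 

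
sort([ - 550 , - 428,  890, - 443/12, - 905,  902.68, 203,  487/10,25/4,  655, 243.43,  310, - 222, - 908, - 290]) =[ - 908, - 905, - 550,-428,  -  290, - 222, - 443/12 , 25/4, 487/10, 203,243.43, 310, 655, 890,  902.68] 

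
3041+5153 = 8194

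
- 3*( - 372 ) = 1116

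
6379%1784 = 1027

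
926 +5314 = 6240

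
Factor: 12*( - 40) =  - 2^5*3^1*5^1  =  - 480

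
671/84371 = 671/84371 =0.01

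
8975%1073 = 391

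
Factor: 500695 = 5^1*13^1*7703^1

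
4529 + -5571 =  - 1042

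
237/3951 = 79/1317 = 0.06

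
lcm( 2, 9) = 18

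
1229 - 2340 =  - 1111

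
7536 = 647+6889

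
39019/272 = 143+123/272 = 143.45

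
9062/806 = 4531/403 = 11.24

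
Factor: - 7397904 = -2^4 * 3^1 * 23^1*6701^1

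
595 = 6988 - 6393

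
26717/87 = 307  +  8/87 = 307.09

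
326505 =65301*5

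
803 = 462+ 341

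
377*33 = 12441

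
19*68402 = 1299638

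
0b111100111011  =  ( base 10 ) 3899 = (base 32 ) 3PR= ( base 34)3cn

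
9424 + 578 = 10002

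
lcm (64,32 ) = 64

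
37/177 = 37/177 =0.21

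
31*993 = 30783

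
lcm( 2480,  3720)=7440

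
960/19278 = 160/3213=   0.05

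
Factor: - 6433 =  - 7^1*919^1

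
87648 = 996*88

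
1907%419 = 231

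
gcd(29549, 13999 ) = 1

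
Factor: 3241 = 7^1*463^1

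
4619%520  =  459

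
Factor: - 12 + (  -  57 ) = -3^1*23^1 = -69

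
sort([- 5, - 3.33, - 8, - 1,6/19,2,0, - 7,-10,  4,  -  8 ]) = [  -  10,-8, - 8, - 7, - 5, - 3.33,-1,0, 6/19,2,4 ]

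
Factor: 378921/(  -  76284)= -126307/25428 = - 2^(-2)*3^( - 1 )*13^(-1)*163^( - 1)*126307^1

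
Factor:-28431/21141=-39/29 = -3^1*13^1*29^( -1 )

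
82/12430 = 41/6215 = 0.01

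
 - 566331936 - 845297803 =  -1411629739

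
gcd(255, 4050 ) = 15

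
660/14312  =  165/3578=0.05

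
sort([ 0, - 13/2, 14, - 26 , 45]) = [-26, - 13/2,0 , 14,45]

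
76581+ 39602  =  116183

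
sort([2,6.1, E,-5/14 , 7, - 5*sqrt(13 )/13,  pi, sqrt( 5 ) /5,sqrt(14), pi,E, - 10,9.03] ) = [-10,- 5*sqrt(13)/13, - 5/14,sqrt(5 )/5, 2,E,E, pi,pi, sqrt(14), 6.1, 7,9.03]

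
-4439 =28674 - 33113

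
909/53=909/53 = 17.15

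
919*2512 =2308528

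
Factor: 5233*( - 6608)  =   - 34579664 = -  2^4*7^1* 59^1 * 5233^1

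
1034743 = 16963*61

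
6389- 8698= - 2309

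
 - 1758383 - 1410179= - 3168562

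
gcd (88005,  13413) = 3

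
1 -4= -3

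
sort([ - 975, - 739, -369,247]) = [ - 975 , - 739,-369,247]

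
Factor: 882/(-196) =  - 9/2 =-2^( - 1 )*3^2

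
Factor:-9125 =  - 5^3*73^1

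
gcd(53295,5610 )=2805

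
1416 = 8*177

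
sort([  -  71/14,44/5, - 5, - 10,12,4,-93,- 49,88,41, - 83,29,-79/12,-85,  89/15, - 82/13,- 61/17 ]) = [-93,  -  85, - 83, - 49, -10, - 79/12, - 82/13, - 71/14,  -  5 ,- 61/17, 4,89/15,44/5,12,29,41, 88] 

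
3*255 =765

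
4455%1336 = 447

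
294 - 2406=-2112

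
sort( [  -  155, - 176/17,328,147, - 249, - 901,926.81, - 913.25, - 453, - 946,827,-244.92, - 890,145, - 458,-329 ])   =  [-946,-913.25,-901, - 890,-458, - 453 , - 329, - 249, - 244.92, - 155,-176/17,  145,147, 328, 827,  926.81 ]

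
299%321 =299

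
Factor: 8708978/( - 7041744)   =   - 4354489/3520872   =  -2^(-3)*3^(-2)*79^(  -  1 )*619^(-1)*977^1*4457^1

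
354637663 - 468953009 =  - 114315346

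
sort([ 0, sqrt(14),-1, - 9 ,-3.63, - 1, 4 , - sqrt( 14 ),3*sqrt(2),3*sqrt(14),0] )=[ - 9, - sqrt(14 ), - 3.63, -1, - 1,0 , 0, sqrt(14)  ,  4,3*sqrt(2),3 * sqrt( 14 )]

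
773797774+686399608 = 1460197382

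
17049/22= 17049/22= 774.95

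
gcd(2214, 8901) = 9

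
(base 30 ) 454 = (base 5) 110004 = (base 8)7252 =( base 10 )3754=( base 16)eaa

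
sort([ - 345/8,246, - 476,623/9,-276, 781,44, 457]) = [-476, - 276, - 345/8, 44, 623/9, 246, 457, 781] 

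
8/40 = 1/5  =  0.20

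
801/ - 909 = -89/101 = - 0.88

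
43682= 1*43682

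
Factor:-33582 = - 2^1*3^1*29^1 * 193^1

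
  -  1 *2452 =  - 2452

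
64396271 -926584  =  63469687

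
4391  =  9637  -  5246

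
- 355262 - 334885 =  - 690147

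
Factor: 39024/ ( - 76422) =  - 24/47 = - 2^3*3^1*47^( - 1) 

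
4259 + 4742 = 9001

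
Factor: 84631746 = 2^1*3^1*17^1 * 829723^1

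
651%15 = 6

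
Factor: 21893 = 21893^1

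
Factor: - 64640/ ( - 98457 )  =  2^7*3^( - 1) * 5^1*37^( - 1)* 101^1*887^( -1)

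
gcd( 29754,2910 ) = 6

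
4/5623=4/5623= 0.00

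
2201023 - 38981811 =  -36780788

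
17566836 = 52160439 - 34593603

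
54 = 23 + 31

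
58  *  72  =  4176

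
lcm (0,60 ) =0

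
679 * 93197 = 63280763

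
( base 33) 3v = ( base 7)244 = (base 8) 202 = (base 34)3s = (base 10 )130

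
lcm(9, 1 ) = 9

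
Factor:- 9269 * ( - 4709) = 13^1*17^1*23^1*31^1*277^1  =  43647721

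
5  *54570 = 272850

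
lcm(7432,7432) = 7432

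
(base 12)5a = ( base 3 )2121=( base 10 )70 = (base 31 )28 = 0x46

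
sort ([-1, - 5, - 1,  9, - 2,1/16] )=[- 5, - 2,-1, - 1, 1/16,9 ] 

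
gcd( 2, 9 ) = 1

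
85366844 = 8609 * 9916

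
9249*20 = 184980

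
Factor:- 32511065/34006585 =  - 6502213/6801317 = - 59^1*61^( - 1)*191^1*577^1*111497^( - 1 ) 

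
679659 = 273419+406240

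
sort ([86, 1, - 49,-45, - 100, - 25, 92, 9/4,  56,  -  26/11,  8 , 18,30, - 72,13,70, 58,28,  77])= [ - 100 , - 72, - 49, - 45,-25,-26/11,1, 9/4,  8, 13 , 18, 28, 30,56,58,70, 77 , 86, 92 ]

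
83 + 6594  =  6677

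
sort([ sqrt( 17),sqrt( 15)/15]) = [sqrt ( 15)/15, sqrt (17 ) ]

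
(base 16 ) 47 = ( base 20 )3b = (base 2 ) 1000111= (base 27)2h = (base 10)71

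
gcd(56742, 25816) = 14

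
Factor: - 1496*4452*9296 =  - 61913144832 = -2^9*3^1*7^2*11^1*17^1*53^1 * 83^1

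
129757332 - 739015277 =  - 609257945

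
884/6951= 884/6951  =  0.13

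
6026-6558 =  - 532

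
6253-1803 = 4450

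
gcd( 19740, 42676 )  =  188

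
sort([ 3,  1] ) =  [1,3 ]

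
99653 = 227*439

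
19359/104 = 19359/104 =186.14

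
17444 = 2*8722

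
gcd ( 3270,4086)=6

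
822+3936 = 4758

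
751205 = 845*889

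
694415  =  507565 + 186850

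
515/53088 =515/53088=0.01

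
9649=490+9159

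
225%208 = 17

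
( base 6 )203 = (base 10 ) 75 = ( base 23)36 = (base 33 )29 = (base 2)1001011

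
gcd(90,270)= 90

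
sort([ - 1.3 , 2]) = [ - 1.3, 2]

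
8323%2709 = 196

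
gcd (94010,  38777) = 17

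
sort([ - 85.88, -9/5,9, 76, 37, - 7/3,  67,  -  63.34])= [ - 85.88, - 63.34, - 7/3, - 9/5, 9, 37, 67, 76]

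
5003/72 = 69 + 35/72 = 69.49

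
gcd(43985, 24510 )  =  95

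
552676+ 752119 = 1304795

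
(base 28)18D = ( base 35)T6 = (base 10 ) 1021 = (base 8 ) 1775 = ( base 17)391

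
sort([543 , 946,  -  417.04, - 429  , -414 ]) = [ - 429, - 417.04,  -  414, 543,946 ]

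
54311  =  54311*1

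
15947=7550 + 8397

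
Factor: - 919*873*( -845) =3^2*5^1*13^2*97^1  *  919^1 = 677932515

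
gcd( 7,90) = 1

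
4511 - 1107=3404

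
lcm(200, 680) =3400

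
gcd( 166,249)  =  83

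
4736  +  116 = 4852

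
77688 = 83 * 936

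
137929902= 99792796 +38137106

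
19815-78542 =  - 58727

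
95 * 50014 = 4751330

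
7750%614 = 382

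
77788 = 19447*4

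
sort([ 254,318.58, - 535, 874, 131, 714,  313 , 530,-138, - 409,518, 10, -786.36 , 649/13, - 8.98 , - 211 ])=[ - 786.36,- 535,  -  409, - 211, - 138 , - 8.98, 10,649/13, 131,  254, 313, 318.58, 518,530,714 , 874]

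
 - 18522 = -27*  686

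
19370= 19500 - 130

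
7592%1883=60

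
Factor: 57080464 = 2^4*7^1*509647^1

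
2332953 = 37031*63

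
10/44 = 5/22 = 0.23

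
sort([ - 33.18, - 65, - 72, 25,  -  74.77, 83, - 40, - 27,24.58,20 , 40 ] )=[ - 74.77 , -72, - 65, - 40,-33.18, - 27, 20, 24.58, 25, 40, 83]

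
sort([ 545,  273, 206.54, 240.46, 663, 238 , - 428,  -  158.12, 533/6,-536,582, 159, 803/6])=[ - 536, - 428,- 158.12,533/6, 803/6,159, 206.54, 238, 240.46, 273, 545, 582,663]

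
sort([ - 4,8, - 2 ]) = [ - 4 , - 2, 8 ] 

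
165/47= 3 + 24/47=3.51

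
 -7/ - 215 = 7/215 = 0.03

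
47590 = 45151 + 2439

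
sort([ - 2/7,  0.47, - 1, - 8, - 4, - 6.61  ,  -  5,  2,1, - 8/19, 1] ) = [-8, - 6.61, - 5, - 4, - 1, - 8/19, - 2/7,0.47,1,1,2 ]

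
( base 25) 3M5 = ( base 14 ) C58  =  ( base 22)50A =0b100101111110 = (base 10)2430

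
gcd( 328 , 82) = 82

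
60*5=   300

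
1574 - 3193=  - 1619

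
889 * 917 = 815213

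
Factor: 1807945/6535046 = 2^( - 1)*5^1*7^(  -  1)*19^1*67^( - 1 ) * 6967^(-1 )*19031^1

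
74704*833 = 62228432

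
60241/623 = 96 + 433/623=96.70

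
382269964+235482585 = 617752549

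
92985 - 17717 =75268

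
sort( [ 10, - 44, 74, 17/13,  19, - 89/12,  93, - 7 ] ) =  [ - 44, - 89/12, - 7,  17/13,10, 19,74, 93 ] 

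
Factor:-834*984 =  - 2^4*3^2*41^1*139^1 = -820656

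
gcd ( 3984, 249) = 249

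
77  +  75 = 152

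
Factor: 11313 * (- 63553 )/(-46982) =718975089/46982 = 2^( - 1) * 3^3*7^2 * 13^(-2 ) * 139^( - 1)*419^1*1297^1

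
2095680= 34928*60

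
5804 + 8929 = 14733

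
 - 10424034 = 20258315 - 30682349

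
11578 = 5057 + 6521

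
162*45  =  7290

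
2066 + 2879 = 4945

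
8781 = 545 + 8236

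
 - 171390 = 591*( - 290 ) 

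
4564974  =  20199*226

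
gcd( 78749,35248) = 1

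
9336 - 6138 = 3198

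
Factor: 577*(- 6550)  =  -2^1*5^2*131^1*577^1 = - 3779350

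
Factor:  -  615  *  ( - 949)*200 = 116727000 = 2^3*3^1*5^3*13^1*41^1  *  73^1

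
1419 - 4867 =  - 3448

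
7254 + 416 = 7670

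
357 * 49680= 17735760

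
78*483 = 37674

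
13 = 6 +7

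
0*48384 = 0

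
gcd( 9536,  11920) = 2384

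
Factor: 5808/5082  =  2^3*7^( - 1 ) = 8/7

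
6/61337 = 6/61337 = 0.00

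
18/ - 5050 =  - 9/2525  =  - 0.00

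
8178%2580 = 438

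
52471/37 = 52471/37 = 1418.14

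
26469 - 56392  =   - 29923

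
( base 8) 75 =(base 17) 3A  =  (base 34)1R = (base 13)49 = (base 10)61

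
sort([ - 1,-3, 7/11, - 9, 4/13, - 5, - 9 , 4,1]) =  [ - 9,  -  9, - 5, - 3, - 1,4/13,7/11,1,4]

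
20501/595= 20501/595 = 34.46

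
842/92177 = 842/92177 =0.01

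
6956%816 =428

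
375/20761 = 375/20761  =  0.02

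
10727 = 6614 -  - 4113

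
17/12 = 17/12=1.42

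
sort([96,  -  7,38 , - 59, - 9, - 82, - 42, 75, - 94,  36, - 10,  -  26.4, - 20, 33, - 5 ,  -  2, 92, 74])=[  -  94, - 82, - 59,-42,  -  26.4, - 20, - 10,-9,  -  7,- 5,  -  2 , 33, 36, 38,74,75, 92,96] 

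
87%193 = 87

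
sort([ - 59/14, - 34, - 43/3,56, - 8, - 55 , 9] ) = [ - 55, - 34, - 43/3, - 8, - 59/14,9, 56]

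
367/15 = 24 + 7/15 = 24.47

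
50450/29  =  50450/29 = 1739.66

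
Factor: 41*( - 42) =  - 1722 = - 2^1*3^1*7^1*41^1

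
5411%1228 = 499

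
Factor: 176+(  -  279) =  - 103^1 =-  103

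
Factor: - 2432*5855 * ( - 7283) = 2^7*5^1*19^1*1171^1*7283^1=103705258880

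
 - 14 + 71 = 57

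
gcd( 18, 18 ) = 18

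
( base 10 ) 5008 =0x1390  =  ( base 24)8GG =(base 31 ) 56H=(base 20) ca8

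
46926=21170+25756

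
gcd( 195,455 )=65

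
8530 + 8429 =16959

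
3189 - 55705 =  - 52516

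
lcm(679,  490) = 47530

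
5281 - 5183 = 98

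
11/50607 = 11/50607 = 0.00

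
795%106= 53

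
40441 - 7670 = 32771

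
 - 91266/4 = - 22817 + 1/2 = - 22816.50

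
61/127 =61/127  =  0.48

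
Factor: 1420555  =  5^1* 284111^1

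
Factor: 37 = 37^1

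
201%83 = 35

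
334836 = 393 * 852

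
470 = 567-97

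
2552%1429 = 1123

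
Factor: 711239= 73^1*9743^1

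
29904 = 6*4984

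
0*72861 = 0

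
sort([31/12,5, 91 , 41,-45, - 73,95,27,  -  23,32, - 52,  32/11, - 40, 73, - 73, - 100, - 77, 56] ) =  [ - 100,-77, - 73,  -  73, - 52, -45, - 40, - 23,31/12,32/11,5,27,  32,41 , 56, 73, 91,95 ] 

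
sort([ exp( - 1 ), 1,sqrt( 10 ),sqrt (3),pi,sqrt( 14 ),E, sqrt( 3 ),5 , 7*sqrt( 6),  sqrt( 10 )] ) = [ exp( - 1),1, sqrt( 3),sqrt( 3), E,pi,sqrt( 10),sqrt(10),  sqrt(14),5,7*sqrt( 6)]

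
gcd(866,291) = 1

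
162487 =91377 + 71110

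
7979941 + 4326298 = 12306239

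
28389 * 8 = 227112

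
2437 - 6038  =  -3601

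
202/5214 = 101/2607 =0.04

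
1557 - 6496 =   -  4939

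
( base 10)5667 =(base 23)AG9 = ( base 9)7686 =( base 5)140132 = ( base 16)1623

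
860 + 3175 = 4035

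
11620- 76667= - 65047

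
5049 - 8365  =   - 3316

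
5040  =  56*90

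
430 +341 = 771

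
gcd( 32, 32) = 32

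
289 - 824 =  - 535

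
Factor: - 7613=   - 23^1*331^1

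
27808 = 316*88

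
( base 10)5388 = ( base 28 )6OC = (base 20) D98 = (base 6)40540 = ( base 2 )1010100001100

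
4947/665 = 7 + 292/665  =  7.44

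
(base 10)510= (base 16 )1FE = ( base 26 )jg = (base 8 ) 776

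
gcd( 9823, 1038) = 1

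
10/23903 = 10/23903 = 0.00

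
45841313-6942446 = 38898867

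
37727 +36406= 74133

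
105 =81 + 24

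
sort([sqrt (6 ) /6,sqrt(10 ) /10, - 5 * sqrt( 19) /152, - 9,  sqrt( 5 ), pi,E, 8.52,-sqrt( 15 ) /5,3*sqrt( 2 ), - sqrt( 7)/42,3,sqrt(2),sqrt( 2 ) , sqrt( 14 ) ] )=[ - 9,-sqrt( 15 )/5, - 5*sqrt( 19 ) /152, - sqrt( 7)/42, sqrt( 10 ) /10, sqrt( 6) /6,sqrt( 2),sqrt( 2 ),sqrt (5), E , 3, pi,  sqrt(14 ) , 3*sqrt( 2),8.52] 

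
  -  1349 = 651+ - 2000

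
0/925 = 0= 0.00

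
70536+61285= 131821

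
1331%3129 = 1331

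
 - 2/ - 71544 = 1/35772 = 0.00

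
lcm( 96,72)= 288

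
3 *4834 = 14502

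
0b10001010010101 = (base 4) 2022111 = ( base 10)8853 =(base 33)849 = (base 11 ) 6719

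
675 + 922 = 1597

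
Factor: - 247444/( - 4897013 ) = 2^2*11^( - 1)*61861^1*445183^(-1 )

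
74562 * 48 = 3578976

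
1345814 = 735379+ 610435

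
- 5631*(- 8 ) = 45048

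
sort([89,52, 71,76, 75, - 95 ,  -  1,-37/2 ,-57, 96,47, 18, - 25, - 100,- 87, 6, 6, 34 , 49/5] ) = [ - 100, - 95, - 87,  -  57, - 25, -37/2, - 1, 6,6,49/5, 18, 34, 47, 52, 71,75 , 76,  89, 96]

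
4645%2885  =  1760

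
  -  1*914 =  - 914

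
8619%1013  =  515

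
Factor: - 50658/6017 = - 2^1*3^1*11^( - 1)*547^( - 1)*8443^1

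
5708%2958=2750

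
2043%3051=2043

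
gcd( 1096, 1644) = 548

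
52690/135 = 390 + 8/27 = 390.30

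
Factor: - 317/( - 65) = 5^( -1)*13^(  -  1) * 317^1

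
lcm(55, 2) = 110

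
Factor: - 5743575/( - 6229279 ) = 3^3 * 5^2*7^( - 1 )*59^( - 1 ) * 67^1 * 127^1 * 15083^( - 1 ) 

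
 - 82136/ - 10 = 41068/5 = 8213.60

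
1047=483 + 564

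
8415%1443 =1200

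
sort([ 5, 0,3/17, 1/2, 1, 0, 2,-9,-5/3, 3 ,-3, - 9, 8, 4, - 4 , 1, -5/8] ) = [-9, - 9,- 4, - 3, - 5/3,-5/8, 0, 0,3/17, 1/2,1,1, 2, 3,4, 5, 8]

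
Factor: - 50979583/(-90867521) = 17^1*41^(-1 )*1033^1 * 2903^1*2216281^ ( - 1)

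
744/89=8+32/89 = 8.36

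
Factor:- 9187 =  - 9187^1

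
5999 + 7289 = 13288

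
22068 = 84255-62187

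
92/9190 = 46/4595  =  0.01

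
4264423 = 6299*677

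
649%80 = 9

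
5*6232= 31160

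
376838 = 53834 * 7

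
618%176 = 90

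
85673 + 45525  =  131198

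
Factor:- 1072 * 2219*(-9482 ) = 2^5*  7^1 * 11^1*67^1*317^1*431^1 = 22555478176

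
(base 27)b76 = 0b10000000010110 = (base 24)E66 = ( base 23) fc3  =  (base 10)8214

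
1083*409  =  442947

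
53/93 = 53/93 = 0.57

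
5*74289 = 371445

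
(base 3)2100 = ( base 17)3C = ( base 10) 63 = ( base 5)223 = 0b111111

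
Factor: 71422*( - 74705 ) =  - 5335580510 = - 2^1*5^1*13^1*41^1*67^2*223^1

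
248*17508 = 4341984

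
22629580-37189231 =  - 14559651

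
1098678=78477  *14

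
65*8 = 520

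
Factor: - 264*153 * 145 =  - 5856840 = - 2^3*3^3*5^1*11^1*17^1*29^1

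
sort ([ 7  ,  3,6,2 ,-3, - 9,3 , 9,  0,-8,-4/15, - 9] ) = [ - 9, -9, -8, - 3, - 4/15,0,2,3,3,6, 7,  9]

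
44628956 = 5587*7988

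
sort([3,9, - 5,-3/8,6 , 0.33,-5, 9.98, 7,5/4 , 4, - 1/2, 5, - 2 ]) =[ - 5,-5,-2, -1/2,-3/8,0.33,5/4,3, 4, 5 , 6,7, 9,9.98] 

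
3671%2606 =1065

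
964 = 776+188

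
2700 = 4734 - 2034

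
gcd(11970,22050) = 630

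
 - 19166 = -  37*518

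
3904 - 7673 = -3769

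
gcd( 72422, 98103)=1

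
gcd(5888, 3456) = 128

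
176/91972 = 44/22993 = 0.00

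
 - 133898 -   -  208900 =75002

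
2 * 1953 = 3906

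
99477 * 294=29246238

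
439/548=439/548= 0.80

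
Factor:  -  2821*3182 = - 8976422 = - 2^1*7^1*13^1*31^1*37^1*43^1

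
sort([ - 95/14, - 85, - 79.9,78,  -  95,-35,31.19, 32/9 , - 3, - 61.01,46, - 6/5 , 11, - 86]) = [  -  95, - 86, - 85, - 79.9, - 61.01, - 35 , - 95/14,  -  3,-6/5,32/9,11,31.19, 46,78]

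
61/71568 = 61/71568= 0.00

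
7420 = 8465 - 1045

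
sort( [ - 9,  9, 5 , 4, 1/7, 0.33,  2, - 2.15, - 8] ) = [ - 9, - 8, - 2.15,1/7,0.33, 2, 4,5,9] 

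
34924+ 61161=96085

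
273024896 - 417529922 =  - 144505026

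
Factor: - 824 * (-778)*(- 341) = -2^4*11^1*  31^1*103^1 * 389^1  =  - 218605552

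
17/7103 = 17/7103=0.00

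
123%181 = 123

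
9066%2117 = 598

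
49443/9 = 16481/3= 5493.67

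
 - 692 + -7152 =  - 7844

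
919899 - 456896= 463003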